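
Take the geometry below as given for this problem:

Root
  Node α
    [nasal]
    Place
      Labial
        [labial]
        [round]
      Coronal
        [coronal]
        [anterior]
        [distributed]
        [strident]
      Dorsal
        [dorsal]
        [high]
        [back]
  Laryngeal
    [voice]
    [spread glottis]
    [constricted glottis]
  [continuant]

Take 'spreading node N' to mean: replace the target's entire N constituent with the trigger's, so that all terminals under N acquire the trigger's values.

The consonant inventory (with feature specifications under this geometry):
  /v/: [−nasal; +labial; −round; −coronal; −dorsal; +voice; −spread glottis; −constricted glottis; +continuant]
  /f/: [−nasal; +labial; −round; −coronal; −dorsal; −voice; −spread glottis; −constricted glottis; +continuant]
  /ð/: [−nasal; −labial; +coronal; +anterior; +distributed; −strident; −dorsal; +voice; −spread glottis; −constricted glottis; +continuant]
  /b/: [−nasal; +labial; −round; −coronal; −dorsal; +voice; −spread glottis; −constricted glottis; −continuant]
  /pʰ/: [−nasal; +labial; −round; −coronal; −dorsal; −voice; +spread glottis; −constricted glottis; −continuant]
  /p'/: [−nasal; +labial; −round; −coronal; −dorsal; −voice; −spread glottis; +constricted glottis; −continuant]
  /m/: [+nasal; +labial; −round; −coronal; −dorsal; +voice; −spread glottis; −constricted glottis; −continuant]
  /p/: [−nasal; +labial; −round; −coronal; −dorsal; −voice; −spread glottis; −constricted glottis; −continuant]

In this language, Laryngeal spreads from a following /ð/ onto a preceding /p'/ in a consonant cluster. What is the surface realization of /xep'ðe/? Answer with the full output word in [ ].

[xebðe]

The Laryngeal node dominates the terminals [voice], [spread glottis], [constricted glottis].
After delinking /p'/'s Laryngeal and linking /ð/'s, the affected terminals become [+voice], [−spread glottis], [−constricted glottis]; [nasal], [labial], [round], … (outside Laryngeal) are retained from /p'/.
The resulting bundle matches /b/ in the inventory; substituting it for /p'/ gives [xebðe].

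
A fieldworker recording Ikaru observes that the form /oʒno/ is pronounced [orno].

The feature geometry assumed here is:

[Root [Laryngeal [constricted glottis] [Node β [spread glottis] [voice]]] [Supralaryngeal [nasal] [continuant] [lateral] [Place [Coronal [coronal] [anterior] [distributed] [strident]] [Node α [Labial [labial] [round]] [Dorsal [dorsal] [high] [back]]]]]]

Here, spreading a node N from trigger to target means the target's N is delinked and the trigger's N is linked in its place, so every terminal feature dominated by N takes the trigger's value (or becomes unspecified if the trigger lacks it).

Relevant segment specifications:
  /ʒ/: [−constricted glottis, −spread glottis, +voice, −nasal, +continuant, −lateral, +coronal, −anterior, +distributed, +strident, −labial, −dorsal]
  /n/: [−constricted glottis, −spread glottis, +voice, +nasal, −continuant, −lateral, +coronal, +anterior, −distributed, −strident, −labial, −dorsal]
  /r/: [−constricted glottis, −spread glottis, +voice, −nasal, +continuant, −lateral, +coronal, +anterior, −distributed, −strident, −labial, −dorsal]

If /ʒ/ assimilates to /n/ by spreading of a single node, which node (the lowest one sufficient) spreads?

/ʒ/ and [r] differ in [anterior], [distributed], [strident]; every other specified feature is identical.
The smallest constituent containing every changed terminal is Coronal — each of its daughters lacks at least one of the affected features.
Spreading Coronal from /n/ overwrites each of those terminals with /n/'s values, yielding exactly [r].
[continuant], [nasal] stay as in /ʒ/ although /n/ differs there, so no node dominating them spread; among the remaining candidates Coronal is the lowest that derives the output.

Coronal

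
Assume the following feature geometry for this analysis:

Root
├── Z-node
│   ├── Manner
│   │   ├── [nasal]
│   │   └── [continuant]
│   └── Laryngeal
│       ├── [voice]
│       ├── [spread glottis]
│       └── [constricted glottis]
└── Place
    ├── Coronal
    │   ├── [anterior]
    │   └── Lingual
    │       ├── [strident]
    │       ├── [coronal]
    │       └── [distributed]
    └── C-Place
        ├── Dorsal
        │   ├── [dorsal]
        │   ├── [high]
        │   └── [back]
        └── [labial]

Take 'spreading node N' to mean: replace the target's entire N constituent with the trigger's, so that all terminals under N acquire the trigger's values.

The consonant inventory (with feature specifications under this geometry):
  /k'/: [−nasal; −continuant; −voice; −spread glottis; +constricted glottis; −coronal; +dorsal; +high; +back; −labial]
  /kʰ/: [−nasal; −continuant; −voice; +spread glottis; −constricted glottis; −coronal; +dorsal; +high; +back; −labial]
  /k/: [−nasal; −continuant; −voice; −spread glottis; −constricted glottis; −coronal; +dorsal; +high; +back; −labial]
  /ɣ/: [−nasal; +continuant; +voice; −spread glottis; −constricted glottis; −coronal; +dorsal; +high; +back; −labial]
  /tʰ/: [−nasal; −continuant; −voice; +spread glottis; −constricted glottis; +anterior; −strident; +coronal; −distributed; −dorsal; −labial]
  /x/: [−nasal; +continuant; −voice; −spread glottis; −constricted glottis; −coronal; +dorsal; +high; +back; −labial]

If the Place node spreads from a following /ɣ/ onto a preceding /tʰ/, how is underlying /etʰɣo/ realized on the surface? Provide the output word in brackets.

Place immediately or transitively dominates [anterior], [strident], [coronal], [distributed], [dorsal], [high], [back], [labial].
The target acquires /ɣ/'s values for everything under Place — [−coronal], [+dorsal], [+high], [+back], [−labial] — while keeping its own [nasal], [continuant], [voice], ….
Among the inventory, only /kʰ/ has exactly this specification, giving the surface form [ekʰɣo].

[ekʰɣo]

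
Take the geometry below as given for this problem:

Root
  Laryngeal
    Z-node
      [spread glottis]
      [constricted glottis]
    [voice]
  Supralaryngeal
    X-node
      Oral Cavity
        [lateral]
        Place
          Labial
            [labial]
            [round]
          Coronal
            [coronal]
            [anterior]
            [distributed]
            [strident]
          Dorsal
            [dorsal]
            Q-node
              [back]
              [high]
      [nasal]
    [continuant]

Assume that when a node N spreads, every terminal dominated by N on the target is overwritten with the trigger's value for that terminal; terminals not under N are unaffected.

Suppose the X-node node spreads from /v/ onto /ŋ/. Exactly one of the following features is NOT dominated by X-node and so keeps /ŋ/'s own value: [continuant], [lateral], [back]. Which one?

[continuant]

Under this geometry, X-node contains [lateral], [labial], [round], [coronal], [anterior], [distributed], [strident], [dorsal], [back], [high], [nasal].
Spreading X-node replaces [back], [lateral] with the trigger's values, since each sits inside the X-node constituent.
But [continuant] is a dependent of Supralaryngeal, outside X-node; it is therefore untouched by the spreading.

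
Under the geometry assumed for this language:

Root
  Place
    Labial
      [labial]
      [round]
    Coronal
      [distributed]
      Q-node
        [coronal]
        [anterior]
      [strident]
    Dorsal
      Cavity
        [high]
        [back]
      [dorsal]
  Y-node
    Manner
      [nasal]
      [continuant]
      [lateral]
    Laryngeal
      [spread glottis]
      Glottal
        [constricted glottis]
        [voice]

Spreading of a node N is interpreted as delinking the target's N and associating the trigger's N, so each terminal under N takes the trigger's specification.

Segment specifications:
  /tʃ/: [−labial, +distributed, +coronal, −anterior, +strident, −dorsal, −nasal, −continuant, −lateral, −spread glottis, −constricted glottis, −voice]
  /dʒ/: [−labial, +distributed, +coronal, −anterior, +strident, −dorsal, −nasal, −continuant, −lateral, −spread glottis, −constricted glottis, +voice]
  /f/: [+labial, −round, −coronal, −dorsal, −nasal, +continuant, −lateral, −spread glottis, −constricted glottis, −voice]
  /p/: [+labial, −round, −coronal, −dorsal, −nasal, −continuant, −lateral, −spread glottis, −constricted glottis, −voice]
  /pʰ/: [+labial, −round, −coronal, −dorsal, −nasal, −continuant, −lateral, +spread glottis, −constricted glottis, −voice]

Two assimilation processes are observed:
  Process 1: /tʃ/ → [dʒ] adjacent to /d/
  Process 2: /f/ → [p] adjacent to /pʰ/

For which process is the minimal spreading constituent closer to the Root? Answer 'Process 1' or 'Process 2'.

Process 2

Process 1 alters [voice]; the lowest dominating node is [voice] (depth 4 from Root).
Process 2 alters [continuant]; the lowest dominating node is [continuant] (depth 3 from Root).
[continuant] is closer to Root than [voice], so Process 2 spreads the higher node.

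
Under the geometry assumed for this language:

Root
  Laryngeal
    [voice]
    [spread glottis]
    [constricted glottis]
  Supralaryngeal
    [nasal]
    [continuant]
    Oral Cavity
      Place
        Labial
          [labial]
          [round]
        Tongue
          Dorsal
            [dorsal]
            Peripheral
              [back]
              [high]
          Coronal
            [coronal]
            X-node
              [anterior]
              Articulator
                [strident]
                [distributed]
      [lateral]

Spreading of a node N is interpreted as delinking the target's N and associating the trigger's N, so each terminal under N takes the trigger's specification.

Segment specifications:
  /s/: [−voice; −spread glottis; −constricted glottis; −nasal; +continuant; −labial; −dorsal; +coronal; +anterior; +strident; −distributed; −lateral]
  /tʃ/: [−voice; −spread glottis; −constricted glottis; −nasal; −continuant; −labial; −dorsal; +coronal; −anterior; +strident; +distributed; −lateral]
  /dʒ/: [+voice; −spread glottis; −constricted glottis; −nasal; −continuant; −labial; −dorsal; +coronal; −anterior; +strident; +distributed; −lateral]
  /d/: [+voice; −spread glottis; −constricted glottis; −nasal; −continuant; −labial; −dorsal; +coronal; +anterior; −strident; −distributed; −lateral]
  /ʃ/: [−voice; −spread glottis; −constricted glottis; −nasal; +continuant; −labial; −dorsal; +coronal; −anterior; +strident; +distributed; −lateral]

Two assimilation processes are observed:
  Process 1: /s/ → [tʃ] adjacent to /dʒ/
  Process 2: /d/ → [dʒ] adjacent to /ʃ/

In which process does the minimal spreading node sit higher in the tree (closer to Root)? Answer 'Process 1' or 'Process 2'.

Process 1 alters [continuant], [anterior], [distributed]; the lowest common ancestor is Supralaryngeal (depth 1 from Root).
In Process 2, [anterior], [distributed], [strident] change, so the minimal spreading node is X-node at depth 6.
Depth 1 < depth 6; Process 1 involves the structurally higher constituent Supralaryngeal.

Process 1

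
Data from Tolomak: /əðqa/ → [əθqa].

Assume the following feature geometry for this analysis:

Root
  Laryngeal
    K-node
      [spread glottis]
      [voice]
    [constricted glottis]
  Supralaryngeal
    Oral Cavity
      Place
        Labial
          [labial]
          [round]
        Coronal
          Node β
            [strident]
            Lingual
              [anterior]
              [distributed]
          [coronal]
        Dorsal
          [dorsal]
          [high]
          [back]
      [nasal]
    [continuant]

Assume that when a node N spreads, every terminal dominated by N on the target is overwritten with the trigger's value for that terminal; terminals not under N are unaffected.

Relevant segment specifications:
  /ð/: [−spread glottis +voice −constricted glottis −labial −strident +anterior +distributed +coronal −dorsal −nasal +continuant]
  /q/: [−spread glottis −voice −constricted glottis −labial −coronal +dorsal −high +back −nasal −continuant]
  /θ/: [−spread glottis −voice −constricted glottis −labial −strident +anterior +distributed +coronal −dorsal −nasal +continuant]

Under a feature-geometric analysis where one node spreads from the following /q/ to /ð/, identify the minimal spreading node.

[voice]

Comparing /ð/ with its surface form [θ], the only feature that changes is [voice].
With a single altered terminal, the smallest constituent that could spread is that terminal — [voice].
[dorsal], [coronal] stay as in /ð/ although /q/ differs there, so no node dominating them spread; among the remaining candidates [voice] is the lowest that derives the output.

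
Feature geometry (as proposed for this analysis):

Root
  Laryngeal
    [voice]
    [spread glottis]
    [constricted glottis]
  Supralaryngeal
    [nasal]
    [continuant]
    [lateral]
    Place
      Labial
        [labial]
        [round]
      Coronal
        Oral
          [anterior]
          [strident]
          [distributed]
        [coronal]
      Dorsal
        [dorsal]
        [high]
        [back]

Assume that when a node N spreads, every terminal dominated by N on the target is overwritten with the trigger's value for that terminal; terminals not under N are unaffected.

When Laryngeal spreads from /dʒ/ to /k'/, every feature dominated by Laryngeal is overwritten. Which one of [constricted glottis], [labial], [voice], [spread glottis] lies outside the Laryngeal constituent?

The terminals dominated by Laryngeal are [voice], [spread glottis], [constricted glottis].
Of the listed options, [constricted glottis], [voice], [spread glottis] are among these and would be overwritten by spreading Laryngeal.
[labial] attaches under Labial, not under Laryngeal, so /k'/ retains its own value for [labial].

[labial]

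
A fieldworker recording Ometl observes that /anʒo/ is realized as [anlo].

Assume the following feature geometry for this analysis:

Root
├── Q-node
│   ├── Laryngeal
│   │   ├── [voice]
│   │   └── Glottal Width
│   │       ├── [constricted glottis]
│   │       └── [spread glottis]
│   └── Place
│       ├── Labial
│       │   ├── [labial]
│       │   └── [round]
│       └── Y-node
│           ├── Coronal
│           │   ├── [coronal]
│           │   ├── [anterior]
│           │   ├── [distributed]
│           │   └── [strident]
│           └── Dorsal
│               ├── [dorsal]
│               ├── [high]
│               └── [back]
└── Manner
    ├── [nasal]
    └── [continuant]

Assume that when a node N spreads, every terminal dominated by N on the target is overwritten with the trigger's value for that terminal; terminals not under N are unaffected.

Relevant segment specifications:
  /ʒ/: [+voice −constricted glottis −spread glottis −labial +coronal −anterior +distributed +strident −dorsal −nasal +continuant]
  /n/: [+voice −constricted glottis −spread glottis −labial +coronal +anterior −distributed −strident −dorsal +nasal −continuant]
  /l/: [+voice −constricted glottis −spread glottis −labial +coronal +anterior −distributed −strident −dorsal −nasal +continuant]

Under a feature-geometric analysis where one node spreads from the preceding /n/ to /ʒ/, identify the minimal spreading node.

/ʒ/ and [l] differ in [anterior], [distributed], [strident]; every other specified feature is identical.
In this geometry the lowest node dominating all of them is Coronal: every daughter of Coronal dominates only a proper subset, so no lower node suffices.
If Coronal spreads, every terminal under it takes /n/'s value, producing [l] as observed.
[continuant], [nasal] stay as in /ʒ/ although /n/ differs there, so no node dominating them spread; among the remaining candidates Coronal is the lowest that derives the output.

Coronal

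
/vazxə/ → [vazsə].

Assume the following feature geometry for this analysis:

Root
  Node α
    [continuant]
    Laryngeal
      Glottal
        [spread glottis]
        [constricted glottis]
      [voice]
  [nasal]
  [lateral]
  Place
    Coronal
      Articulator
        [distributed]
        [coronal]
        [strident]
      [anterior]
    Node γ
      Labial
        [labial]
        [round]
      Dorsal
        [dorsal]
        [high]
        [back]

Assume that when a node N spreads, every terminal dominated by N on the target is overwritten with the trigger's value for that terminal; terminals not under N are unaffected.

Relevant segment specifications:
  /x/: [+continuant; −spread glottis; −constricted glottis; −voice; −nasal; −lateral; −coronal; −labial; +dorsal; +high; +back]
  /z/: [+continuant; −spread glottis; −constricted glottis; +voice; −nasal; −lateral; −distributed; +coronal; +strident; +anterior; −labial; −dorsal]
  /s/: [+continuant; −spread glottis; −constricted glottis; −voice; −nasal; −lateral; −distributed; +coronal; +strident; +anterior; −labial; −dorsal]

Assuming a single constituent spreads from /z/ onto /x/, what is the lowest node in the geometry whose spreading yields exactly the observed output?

Place

Feature comparison: [coronal], [anterior], [distributed], [strident], [dorsal], [high], [back] differ between /x/ and [s]; the remaining terminals match.
Tracing each changed feature up the tree, the paths first meet at Place; any lower node misses at least one of them.
If Place spreads, every terminal under it takes /z/'s value, producing [s] as observed.
Had Root spread, [voice] would have taken /z/'s value; it stays as in /x/, confirming the spreading constituent is exactly Place.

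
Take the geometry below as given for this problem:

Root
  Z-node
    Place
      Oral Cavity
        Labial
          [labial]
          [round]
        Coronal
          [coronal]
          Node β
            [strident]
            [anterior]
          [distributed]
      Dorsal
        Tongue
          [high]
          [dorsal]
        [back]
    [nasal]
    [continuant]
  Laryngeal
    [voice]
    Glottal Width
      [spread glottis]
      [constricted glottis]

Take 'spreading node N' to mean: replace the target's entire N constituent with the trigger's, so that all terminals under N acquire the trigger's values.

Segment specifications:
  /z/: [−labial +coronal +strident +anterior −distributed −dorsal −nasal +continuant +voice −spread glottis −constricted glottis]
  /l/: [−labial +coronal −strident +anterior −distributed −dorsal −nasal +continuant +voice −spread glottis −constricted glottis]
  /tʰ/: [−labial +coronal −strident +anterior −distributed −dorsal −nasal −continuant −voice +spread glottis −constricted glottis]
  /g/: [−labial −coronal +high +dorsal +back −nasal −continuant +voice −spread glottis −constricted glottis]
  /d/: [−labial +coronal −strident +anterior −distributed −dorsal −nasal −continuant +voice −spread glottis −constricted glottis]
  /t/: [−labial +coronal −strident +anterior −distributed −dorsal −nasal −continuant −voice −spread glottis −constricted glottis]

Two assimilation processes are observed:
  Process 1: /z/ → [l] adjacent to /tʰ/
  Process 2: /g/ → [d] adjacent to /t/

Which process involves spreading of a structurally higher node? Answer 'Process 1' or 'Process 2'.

Process 2

In Process 1, [strident] changes, so the minimal spreading node is [strident] at depth 6.
In Process 2, [coronal], [anterior], [distributed], [strident], [dorsal], [high], [back] change, so the minimal spreading node is Place at depth 2.
Place (depth 2) sits above [strident] (depth 6), making Process 2 the one with the higher spreading node.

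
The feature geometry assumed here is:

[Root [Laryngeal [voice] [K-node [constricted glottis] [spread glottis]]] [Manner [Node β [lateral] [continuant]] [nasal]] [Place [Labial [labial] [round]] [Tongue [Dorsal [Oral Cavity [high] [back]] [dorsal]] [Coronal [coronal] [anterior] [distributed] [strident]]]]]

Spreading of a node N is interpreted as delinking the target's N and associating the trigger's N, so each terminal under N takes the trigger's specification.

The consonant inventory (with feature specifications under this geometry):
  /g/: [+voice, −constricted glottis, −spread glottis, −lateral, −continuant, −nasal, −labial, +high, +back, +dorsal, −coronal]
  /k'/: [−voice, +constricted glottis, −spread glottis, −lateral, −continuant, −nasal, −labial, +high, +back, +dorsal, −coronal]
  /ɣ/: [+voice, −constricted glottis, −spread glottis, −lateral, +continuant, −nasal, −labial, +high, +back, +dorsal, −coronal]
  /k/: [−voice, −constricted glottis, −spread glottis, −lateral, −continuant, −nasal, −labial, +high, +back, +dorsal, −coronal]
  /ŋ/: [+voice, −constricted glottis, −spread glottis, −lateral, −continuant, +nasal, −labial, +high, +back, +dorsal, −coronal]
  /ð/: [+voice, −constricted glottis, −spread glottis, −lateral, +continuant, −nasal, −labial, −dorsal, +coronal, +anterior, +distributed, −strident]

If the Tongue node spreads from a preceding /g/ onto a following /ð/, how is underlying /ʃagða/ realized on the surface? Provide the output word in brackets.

Tongue immediately or transitively dominates [high], [back], [dorsal], [coronal], [anterior], [distributed], [strident].
Spreading Tongue from /g/ onto /ð/ replaces those values with /g/'s: [+high], [+back], [+dorsal], [−coronal]. Features outside Tongue ([voice], [constricted glottis], [spread glottis], …) stay as in /ð/.
This feature bundle is that of [ɣ], so /ʃagða/ surfaces as [ʃagɣa].

[ʃagɣa]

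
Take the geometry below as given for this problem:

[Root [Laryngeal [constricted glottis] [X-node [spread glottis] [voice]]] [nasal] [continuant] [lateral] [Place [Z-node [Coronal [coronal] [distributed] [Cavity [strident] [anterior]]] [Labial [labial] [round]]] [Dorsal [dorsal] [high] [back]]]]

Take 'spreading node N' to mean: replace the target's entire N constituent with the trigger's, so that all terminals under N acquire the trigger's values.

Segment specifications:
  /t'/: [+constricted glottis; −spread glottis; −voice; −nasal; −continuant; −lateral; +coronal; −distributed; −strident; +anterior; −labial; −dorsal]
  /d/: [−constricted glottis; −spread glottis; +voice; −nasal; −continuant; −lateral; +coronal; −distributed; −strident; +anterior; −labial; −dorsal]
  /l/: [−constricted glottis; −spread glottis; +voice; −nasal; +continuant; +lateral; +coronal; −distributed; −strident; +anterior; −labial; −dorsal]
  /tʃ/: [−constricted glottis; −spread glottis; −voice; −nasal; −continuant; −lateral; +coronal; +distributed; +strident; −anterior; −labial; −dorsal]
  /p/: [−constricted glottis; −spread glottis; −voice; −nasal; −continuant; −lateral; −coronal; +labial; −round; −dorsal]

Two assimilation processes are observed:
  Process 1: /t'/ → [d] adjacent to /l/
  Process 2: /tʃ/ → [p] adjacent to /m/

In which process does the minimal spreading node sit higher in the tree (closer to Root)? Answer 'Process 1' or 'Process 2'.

Process 1

In Process 1, [voice], [constricted glottis] change, so the minimal spreading node is Laryngeal at depth 1.
Process 2: the features that change are [labial], [round], [coronal], [anterior], [distributed], [strident]; the minimal node is Z-node (depth 2).
Laryngeal (depth 1) sits above Z-node (depth 2), making Process 1 the one with the higher spreading node.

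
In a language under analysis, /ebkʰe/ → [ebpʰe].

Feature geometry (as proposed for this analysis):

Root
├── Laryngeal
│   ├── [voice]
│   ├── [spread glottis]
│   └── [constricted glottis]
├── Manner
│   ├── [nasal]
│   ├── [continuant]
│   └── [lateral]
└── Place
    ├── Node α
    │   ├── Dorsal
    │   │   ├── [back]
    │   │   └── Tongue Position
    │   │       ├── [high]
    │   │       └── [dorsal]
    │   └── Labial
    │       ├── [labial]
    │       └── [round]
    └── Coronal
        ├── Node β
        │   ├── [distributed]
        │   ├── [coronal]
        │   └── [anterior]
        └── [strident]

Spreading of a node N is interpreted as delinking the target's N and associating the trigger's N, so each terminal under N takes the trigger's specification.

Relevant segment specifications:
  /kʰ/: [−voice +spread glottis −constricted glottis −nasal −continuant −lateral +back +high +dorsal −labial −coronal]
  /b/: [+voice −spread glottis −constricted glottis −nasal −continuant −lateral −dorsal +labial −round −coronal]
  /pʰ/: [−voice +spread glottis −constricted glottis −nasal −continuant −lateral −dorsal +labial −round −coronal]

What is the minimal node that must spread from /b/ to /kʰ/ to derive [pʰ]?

Node α

Comparing /kʰ/ with its surface form [pʰ], the features that change are [labial], [round], [dorsal], [high], [back].
In this geometry the lowest node dominating all of them is Node α: every daughter of Node α dominates only a proper subset, so no lower node suffices.
Delinking /kʰ/'s Node α and associating /b/'s Node α gives precisely the feature bundle of [pʰ].
Features on which the two segments disagree outside Node α, such as [voice], [spread glottis], are unchanged — nothing dominating them spread, and Node α is the minimal sufficient constituent.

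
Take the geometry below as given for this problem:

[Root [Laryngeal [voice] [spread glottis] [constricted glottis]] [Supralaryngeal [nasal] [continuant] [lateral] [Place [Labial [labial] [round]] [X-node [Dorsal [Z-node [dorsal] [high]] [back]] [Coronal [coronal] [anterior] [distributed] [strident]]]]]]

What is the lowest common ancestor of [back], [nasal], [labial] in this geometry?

[back]: Root ▹ Supralaryngeal ▹ Place ▹ X-node ▹ Dorsal ▹ [back].
[nasal]: Root ▹ Supralaryngeal ▹ [nasal].
[labial]: Root ▹ Supralaryngeal ▹ Place ▹ Labial ▹ [labial].
These paths first converge at Supralaryngeal; no daughter of Supralaryngeal dominates all 3 features, so Supralaryngeal is the minimal constituent.

Supralaryngeal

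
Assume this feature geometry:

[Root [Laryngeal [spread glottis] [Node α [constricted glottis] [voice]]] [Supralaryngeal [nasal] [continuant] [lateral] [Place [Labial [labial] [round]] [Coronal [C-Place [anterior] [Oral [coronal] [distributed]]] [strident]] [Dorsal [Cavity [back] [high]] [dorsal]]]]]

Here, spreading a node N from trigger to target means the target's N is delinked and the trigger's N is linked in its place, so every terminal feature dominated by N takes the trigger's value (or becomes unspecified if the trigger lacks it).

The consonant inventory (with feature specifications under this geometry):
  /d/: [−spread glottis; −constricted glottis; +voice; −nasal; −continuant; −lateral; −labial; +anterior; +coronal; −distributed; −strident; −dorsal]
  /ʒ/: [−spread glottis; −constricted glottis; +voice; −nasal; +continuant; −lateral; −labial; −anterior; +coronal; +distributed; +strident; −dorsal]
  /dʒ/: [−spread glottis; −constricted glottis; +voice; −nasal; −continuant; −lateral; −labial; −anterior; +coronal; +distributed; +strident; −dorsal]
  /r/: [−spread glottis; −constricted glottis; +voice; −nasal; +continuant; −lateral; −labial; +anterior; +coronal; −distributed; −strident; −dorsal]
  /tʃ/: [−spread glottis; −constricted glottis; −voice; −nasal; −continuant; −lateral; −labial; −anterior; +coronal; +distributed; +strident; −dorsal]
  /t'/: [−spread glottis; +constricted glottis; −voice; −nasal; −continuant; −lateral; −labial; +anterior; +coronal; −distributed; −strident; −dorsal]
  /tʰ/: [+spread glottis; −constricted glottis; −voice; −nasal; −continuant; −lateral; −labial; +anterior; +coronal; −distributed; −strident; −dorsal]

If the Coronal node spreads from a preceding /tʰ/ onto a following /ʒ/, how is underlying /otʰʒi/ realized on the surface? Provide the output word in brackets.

[otʰri]

Terminals under Coronal in this geometry: [anterior], [coronal], [distributed], [strident].
The target acquires /tʰ/'s values for everything under Coronal — [+anterior], [+coronal], [−distributed], [−strident] — while keeping its own [spread glottis], [constricted glottis], [voice], ….
The resulting bundle matches /r/ in the inventory; substituting it for /ʒ/ gives [otʰri].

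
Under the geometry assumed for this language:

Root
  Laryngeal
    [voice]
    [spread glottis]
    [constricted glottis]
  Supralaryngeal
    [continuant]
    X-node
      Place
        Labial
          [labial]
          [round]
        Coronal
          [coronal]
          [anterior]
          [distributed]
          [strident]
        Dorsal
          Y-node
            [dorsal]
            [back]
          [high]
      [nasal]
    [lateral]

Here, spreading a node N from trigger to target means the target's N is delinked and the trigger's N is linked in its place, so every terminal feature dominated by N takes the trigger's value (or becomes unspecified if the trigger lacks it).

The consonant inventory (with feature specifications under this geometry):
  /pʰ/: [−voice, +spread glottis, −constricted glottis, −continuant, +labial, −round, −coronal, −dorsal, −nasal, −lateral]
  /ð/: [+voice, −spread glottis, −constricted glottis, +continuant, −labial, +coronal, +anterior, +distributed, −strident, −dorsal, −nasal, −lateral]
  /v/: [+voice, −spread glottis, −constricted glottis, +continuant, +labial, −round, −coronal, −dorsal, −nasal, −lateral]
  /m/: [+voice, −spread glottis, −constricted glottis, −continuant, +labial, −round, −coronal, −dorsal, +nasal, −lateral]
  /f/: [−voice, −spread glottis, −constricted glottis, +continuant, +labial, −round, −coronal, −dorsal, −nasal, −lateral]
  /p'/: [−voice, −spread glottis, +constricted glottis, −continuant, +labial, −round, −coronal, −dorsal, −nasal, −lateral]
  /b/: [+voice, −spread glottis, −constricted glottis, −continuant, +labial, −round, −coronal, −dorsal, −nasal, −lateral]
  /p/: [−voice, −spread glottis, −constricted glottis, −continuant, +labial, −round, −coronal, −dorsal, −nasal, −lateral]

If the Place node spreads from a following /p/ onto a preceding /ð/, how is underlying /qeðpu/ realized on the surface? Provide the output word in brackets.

Terminals under Place in this geometry: [labial], [round], [coronal], [anterior], [distributed], [strident], [dorsal], [back], [high].
The target acquires /p/'s values for everything under Place — [+labial], [−round], [−coronal], [−dorsal] — while keeping its own [voice], [spread glottis], [constricted glottis], ….
Among the inventory, only /v/ has exactly this specification, giving the surface form [qevpu].

[qevpu]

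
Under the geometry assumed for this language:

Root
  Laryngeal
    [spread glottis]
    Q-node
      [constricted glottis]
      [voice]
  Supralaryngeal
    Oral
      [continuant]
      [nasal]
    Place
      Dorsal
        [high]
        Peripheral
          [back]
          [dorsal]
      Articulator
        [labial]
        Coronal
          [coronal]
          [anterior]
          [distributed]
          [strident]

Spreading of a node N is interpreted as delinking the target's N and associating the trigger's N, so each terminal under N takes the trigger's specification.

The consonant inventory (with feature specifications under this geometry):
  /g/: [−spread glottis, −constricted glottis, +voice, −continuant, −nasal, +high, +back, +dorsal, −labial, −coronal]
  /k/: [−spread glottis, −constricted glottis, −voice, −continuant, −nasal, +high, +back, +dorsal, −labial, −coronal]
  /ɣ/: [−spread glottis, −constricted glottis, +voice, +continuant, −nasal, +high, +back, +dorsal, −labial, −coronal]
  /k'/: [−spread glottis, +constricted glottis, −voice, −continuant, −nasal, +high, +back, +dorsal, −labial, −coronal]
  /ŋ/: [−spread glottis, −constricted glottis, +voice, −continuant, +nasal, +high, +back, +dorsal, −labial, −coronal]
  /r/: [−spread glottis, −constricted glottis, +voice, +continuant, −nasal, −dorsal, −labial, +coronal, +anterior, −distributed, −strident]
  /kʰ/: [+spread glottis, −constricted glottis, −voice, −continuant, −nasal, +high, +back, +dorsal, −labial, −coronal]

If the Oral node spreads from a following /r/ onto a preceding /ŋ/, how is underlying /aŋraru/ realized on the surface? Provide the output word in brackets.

Terminals under Oral in this geometry: [continuant], [nasal].
After delinking /ŋ/'s Oral and linking /r/'s, the affected terminals become [+continuant], [−nasal]; [spread glottis], [constricted glottis], [voice], … (outside Oral) are retained from /ŋ/.
This feature bundle is that of [ɣ], so /aŋraru/ surfaces as [aɣraru].

[aɣraru]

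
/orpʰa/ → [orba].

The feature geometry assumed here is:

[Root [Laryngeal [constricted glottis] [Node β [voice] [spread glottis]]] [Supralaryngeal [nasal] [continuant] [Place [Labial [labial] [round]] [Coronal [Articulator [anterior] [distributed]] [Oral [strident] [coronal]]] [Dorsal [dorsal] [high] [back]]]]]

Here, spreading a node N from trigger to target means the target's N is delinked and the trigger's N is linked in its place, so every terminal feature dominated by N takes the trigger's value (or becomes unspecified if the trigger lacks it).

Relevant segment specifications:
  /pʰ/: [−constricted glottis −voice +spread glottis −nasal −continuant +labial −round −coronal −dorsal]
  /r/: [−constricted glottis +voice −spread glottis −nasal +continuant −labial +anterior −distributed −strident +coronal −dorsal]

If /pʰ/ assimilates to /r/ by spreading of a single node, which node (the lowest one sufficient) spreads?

Feature comparison: [voice], [spread glottis] differ between /pʰ/ and [b]; the remaining terminals match.
These terminals are all dominated by Node β, and no proper subconstituent of Node β covers them all; Node β is their lowest common ancestor.
If Node β spreads, every terminal under it takes /r/'s value, producing [b] as observed.
Features on which the two segments disagree outside Node β, such as [continuant], [labial], are unchanged — nothing dominating them spread, and Node β is the minimal sufficient constituent.

Node β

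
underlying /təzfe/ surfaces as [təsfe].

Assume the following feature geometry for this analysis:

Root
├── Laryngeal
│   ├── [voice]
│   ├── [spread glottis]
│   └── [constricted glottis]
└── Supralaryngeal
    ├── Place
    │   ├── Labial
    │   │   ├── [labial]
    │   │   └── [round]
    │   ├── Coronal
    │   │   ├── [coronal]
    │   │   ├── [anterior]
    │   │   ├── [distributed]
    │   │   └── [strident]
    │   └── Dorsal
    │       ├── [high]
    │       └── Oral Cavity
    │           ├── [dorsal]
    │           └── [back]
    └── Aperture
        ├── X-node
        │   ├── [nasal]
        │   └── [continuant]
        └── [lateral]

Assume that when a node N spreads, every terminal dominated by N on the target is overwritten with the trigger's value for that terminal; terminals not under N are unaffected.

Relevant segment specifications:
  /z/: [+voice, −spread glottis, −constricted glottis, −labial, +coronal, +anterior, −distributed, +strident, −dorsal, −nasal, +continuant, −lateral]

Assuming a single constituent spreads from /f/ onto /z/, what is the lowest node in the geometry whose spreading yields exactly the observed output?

Feature comparison: [voice] differs between /z/ and [s]; the remaining terminals match.
Since just one terminal is affected and it takes /f/'s value, spreading the terminal [voice] alone is sufficient and minimal.
[labial], [coronal] stay as in /z/ although /f/ differs there, so no node dominating them spread; among the remaining candidates [voice] is the lowest that derives the output.

[voice]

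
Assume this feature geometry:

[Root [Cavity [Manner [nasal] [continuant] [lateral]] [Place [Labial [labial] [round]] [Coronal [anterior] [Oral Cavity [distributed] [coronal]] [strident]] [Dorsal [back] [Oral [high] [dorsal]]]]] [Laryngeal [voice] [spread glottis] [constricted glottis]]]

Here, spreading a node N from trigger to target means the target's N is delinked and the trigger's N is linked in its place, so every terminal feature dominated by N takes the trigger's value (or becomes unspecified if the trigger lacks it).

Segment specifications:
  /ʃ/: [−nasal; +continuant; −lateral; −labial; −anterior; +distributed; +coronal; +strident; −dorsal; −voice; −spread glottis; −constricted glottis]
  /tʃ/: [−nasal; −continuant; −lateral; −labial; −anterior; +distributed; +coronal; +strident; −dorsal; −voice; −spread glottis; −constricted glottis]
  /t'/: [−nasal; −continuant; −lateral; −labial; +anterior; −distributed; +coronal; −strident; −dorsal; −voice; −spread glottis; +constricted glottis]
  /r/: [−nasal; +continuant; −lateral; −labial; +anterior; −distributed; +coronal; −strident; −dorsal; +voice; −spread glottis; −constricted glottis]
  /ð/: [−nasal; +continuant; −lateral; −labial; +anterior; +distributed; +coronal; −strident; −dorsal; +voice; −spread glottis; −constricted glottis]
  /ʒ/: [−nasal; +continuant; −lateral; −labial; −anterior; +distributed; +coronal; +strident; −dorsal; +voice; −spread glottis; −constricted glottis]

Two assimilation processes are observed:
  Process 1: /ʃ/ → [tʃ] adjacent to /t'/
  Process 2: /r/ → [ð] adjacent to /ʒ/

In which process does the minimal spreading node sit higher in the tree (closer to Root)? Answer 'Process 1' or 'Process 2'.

Process 1

In Process 1, [continuant] changes, so the minimal spreading node is [continuant] at depth 3.
Process 2 alters [distributed]; the lowest dominating node is [distributed] (depth 5 from Root).
Depth 3 < depth 5; Process 1 involves the structurally higher constituent [continuant].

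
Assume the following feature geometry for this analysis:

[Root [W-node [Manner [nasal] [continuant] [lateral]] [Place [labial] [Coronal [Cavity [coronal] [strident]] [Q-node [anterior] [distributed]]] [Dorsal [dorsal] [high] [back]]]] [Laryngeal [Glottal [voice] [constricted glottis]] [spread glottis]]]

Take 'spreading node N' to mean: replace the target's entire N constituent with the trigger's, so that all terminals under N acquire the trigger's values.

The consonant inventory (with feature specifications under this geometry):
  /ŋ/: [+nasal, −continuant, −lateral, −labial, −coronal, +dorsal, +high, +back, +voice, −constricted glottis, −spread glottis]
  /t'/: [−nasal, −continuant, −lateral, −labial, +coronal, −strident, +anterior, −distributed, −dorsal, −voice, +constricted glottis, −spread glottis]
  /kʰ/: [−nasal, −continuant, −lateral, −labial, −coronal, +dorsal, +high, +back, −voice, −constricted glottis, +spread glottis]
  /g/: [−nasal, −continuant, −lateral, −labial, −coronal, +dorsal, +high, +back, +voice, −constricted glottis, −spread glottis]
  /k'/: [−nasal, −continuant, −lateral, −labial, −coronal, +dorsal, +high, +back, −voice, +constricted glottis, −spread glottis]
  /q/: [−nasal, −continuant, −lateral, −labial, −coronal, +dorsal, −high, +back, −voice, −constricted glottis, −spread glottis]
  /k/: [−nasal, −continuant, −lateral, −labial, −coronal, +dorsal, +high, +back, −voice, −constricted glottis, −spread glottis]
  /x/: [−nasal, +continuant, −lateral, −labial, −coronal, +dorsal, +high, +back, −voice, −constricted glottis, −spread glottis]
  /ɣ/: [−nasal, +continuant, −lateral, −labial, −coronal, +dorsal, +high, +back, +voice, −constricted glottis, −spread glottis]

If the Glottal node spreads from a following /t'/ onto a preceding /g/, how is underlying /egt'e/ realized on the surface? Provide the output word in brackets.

Terminals under Glottal in this geometry: [voice], [constricted glottis].
The target acquires /t'/'s values for everything under Glottal — [−voice], [+constricted glottis] — while keeping its own [nasal], [continuant], [lateral], ….
Among the inventory, only /k'/ has exactly this specification, giving the surface form [ek't'e].

[ek't'e]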